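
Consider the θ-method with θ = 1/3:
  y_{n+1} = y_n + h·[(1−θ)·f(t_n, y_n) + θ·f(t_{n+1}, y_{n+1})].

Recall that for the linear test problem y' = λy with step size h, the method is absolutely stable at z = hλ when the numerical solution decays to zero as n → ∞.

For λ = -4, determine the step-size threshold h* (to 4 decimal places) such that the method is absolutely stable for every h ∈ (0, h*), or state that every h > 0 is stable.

(-6.0000,0); λ=-4 ⇒ h* = (6)/4 = 1.5000.

Test eqn y'=λy, z=hλ:
  y_{n+1} = y_n + z·[2/3·y_n + 1/3·y_{n+1}] ⇒ (1 − 1/3z)y_{n+1} = (1 + 2/3z)y_n
  R(z) = (1 + 2/3z)/(1 − 1/3z).

Solve |R(x)|<1 on ℝ⁻.
x=-1.27: |R|=0.1077
R=−1: 1+2/3x = −1+1/3x ⇒ -1/3x=2 ⇒ x=2/(-1/3)=-6.0000
Confirm numerically:
  x=-5.228: |R|=0.90617 <1
  x=-4.807: |R|=0.84719 <1
  x=-3.558: |R|=0.62763 <1
  x=-6.572: |R|=1.05976 >1
  x=-6.144: |R|=1.01575 >1
  x=-6.100: |R|=1.01099 >1
Interval (-6.0000, 0).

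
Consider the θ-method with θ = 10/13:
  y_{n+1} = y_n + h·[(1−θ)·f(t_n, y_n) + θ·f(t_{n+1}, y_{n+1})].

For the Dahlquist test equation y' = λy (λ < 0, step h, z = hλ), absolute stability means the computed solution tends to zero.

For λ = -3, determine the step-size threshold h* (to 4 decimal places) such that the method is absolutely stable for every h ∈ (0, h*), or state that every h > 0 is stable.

With y'=λy (z=hλ):
  y_{n+1} = y_n + z·[3/13·y_n + 10/13·y_{n+1}] ⇒ (1 − 10/13z)y_{n+1} = (1 + 3/13z)y_n
  ⇒ R(z) = (1 + 3/13z)/(1 − 10/13z).

Boundary: |R(x)|=1, x<0.
x=-0.58: |R|=0.5989
x=-2: |R|=0.2121
x=-10: |R|=0.1504
x=-100: |R|=0.2833
θ=10/13≥1/2 ⇒ |1+3/13x|<|1−10/13x| ∀x<0 ⇒ unbounded interval.

unbounded; (−∞, 0). Any h>0 works for λ=-3.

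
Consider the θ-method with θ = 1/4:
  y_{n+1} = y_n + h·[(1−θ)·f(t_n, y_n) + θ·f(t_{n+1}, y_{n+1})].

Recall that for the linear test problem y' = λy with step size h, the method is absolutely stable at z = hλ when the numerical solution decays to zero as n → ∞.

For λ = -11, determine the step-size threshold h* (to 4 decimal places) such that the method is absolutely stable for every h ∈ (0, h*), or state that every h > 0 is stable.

Test eqn y'=λy, z=hλ:
  y_{n+1} = y_n + z·[3/4·y_n + 1/4·y_{n+1}] ⇒ (1 − 1/4z)y_{n+1} = (1 + 3/4z)y_n
  so R(z) = (1 + 3/4z)/(1 − 1/4z).

Find x<0 with |R(x)|<1.
x=-0.78: |R|=0.3473
R=−1: 1+3/4x = −1+1/4x ⇒ -1/2x=2 ⇒ x=2/(-1/2)=-4.0000
Confirm numerically:
  x=-3.805: |R|=0.95003 <1
  x=-3.782: |R|=0.94397 <1
  x=-3.098: |R|=0.74584 <1
  x=-2.807: |R|=0.64948 <1
  x=-4.522: |R|=1.12251 >1
  x=-4.199: |R|=1.04854 >1
  x=-4.143: |R|=1.03512 >1
Interval (-4.0000, 0).

(-4.0000,0); λ=-11 ⇒ h* = (4)/11 = 0.3636.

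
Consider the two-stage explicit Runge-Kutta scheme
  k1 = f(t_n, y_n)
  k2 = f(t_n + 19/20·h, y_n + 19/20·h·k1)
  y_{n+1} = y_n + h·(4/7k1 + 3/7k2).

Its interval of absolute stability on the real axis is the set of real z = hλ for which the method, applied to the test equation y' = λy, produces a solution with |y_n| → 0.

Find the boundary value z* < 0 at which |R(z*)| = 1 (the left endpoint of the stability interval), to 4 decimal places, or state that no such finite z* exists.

z* = -2.4561.

On y'=λy, z=hλ:
  k1=λy_n ⇒ h·k1=z·y_n;  k2=λ(1+19/20z)y_n ⇒ h·k2=z(1+19/20z)y_n
  y_{n+1}/y_n = 1 + 4/7z + 3/7z(1+19/20z) = 1 + z + 57/140z²
  ⇒ R(z) = 1 + z + 57/140z².

Find x<0 with |R(x)|<1.
x=-1.57: |R|=0.4336
R=1: x+57/140x²=0 ⇒ x=−140/57=-2.4561; min R=1−1/(4·57/140)=0.3860>−1
Confirm numerically:
  x=-2.318: |R|=0.86963 <1
  x=-1.756: |R|=0.49944 <1
  x=-1.181: |R|=0.38687 <1
  x=-2.888: |R|=1.50779 >1
  x=-2.862: |R|=1.47293 >1
  x=-2.734: |R|=1.30929 >1
Stable set (-2.4561, 0).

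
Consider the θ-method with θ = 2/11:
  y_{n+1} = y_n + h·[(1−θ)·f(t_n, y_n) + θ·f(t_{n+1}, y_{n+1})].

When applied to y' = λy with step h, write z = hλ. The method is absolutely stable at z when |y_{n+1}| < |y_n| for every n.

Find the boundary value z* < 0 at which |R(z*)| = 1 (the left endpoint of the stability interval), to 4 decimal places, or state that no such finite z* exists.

z* = -3.1429.

On y'=λy, z=hλ:
  y_{n+1} = y_n + z·[9/11·y_n + 2/11·y_{n+1}] ⇒ (1 − 2/11z)y_{n+1} = (1 + 9/11z)y_n
  ⇒ R(z) = (1 + 9/11z)/(1 − 2/11z).

Boundary: |R(x)|=1, x<0.
x=-0.41: |R|=0.6184
R=−1: 1+9/11x = −1+2/11x ⇒ -7/11x=2 ⇒ x=2/(-7/11)=-3.1429
Confirm numerically:
  x=-2.285: |R|=0.61432 <1
  x=-1.698: |R|=0.29744 <1
  x=-1.431: |R|=0.13555 <1
  x=-3.648: |R|=1.19327 >1
  x=-3.460: |R|=1.12388 >1
  x=-3.336: |R|=1.07651 >1
Stable set (-3.1429, 0).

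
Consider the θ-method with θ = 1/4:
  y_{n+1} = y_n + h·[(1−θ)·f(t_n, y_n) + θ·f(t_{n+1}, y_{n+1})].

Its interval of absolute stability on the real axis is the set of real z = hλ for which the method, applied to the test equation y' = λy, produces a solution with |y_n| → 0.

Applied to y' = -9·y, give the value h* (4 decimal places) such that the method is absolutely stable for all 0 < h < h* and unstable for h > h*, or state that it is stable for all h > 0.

Test eqn y'=λy, z=hλ:
  y_{n+1} = y_n + z·[3/4·y_n + 1/4·y_{n+1}] ⇒ (1 − 1/4z)y_{n+1} = (1 + 3/4z)y_n
  so R(z) = (1 + 3/4z)/(1 − 1/4z).

Solve |R(x)|<1 on ℝ⁻.
x=-0.64: |R|=0.4483
R=−1: 1+3/4x = −1+1/4x ⇒ -1/2x=2 ⇒ x=2/(-1/2)=-4.0000
Confirm numerically:
  x=-3.379: |R|=0.83168 <1
  x=-2.464: |R|=0.52475 <1
  x=-2.421: |R|=0.50818 <1
  x=-2.159: |R|=0.40218 <1
  x=-4.376: |R|=1.08978 >1
  x=-4.052: |R|=1.01292 >1
So |R|<1 on (-4.0000, 0).

(-4.0000,0); λ=-9 ⇒ h* = (4)/9 = 0.4444.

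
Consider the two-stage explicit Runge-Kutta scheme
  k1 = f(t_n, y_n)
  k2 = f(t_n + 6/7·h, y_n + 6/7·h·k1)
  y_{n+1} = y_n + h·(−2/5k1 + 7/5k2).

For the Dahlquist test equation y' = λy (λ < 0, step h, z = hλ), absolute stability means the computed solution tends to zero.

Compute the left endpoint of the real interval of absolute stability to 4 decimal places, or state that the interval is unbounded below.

Test eqn y'=λy, z=hλ:
  k1=λy_n ⇒ h·k1=z·y_n;  k2=λ(1+6/7z)y_n ⇒ h·k2=z(1+6/7z)y_n
  y_{n+1}/y_n = 1 − 2/5z + 7/5z(1+6/7z) = 1 + z + 6/5z²
  Hence R(z) = 1 + z + 6/5z².

Need |R(x)|<1, x<0.
x=-1.34: |R|=1.8147
R=1: x+6/5x²=0 ⇒ x=−5/6=-0.8333; min R=1−1/(4·6/5)=0.7917>−1
Confirm numerically:
  x=-0.556: |R|=0.81496 <1
  x=-0.541: |R|=0.81022 <1
  x=-0.423: |R|=0.79171 <1
  x=-0.386: |R|=0.79280 <1
  x=-1.253: |R|=1.63101 >1
  x=-1.232: |R|=1.58939 >1
Stable set (-0.8333, 0).

left endpoint -0.8333.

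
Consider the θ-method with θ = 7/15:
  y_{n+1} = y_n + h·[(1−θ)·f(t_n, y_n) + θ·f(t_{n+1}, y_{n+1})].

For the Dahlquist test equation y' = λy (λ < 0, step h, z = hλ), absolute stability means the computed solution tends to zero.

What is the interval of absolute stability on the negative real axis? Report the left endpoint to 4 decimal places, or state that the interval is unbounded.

z∈(-30.0000,0).

Test eqn y'=λy, z=hλ:
  y_{n+1} = y_n + z·[8/15·y_n + 7/15·y_{n+1}] ⇒ (1 − 7/15z)y_{n+1} = (1 + 8/15z)y_n
  ⇒ R(z) = (1 + 8/15z)/(1 − 7/15z).

Boundary: |R(x)|=1, x<0.
x=-0.61: |R|=0.5252
R=−1: 1+8/15x = −1+7/15x ⇒ -1/15x=2 ⇒ x=2/(-1/15)=-30.0000
Confirm numerically:
  x=-28.361: |R|=0.99232 <1
  x=-27.595: |R|=0.98845 <1
  x=-21.375: |R|=0.94761 <1
  x=-17.170: |R|=0.90510 <1
  x=-30.138: |R|=1.00061 >1
  x=-30.044: |R|=1.00020 >1
  x=-30.020: |R|=1.00009 >1
Stable set (-30.0000, 0).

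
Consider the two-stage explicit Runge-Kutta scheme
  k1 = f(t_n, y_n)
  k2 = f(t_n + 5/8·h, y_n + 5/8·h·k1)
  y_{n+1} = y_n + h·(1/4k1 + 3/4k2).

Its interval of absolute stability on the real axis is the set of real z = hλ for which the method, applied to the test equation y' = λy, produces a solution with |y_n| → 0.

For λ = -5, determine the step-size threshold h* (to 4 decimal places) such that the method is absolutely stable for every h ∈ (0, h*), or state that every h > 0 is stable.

With y'=λy (z=hλ):
  k1=λy_n ⇒ h·k1=z·y_n;  k2=λ(1+5/8z)y_n ⇒ h·k2=z(1+5/8z)y_n
  y_{n+1}/y_n = 1 + 1/4z + 3/4z(1+5/8z) = 1 + z + 15/32z²
  so R(z) = 1 + z + 15/32z².

Need |R(x)|<1, x<0.
x=-0.51: |R|=0.6119
R=1: x+15/32x²=0 ⇒ x=−32/15=-2.1333; min R=1−1/(4·15/32)=0.4667>−1
Confirm numerically:
  x=-1.791: |R|=0.71260 <1
  x=-1.720: |R|=0.66675 <1
  x=-1.650: |R|=0.62617 <1
  x=-1.526: |R|=0.56557 <1
  x=-2.484: |R|=1.40831 >1
  x=-2.201: |R|=1.06981 >1
Interval (-2.1333, 0).

(-2.1333,0); λ=-5 ⇒ h* = (32/15)/5 = 0.4267.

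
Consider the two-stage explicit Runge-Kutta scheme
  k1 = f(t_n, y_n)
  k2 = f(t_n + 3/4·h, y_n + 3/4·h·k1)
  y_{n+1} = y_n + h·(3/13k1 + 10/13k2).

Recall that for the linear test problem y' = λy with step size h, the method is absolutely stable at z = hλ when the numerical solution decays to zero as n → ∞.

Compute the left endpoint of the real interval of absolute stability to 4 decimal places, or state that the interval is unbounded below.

Set f=λy, z=hλ:
  k1=λy_n ⇒ h·k1=z·y_n;  k2=λ(1+3/4z)y_n ⇒ h·k2=z(1+3/4z)y_n
  y_{n+1}/y_n = 1 + 3/13z + 10/13z(1+3/4z) = 1 + z + 15/26z²
  Hence R(z) = 1 + z + 15/26z².

Solve |R(x)|<1 on ℝ⁻.
x=-1.71: |R|=0.9770
R=1: x+15/26x²=0 ⇒ x=−26/15=-1.7333; min R=1−1/(4·15/26)=0.5667>−1
Confirm numerically:
  x=-1.462: |R|=0.77114 <1
  x=-1.079: |R|=0.59268 <1
  x=-0.815: |R|=0.56821 <1
  x=-0.802: |R|=0.56908 <1
  x=-2.171: |R|=1.54818 >1
  x=-2.027: |R|=1.34342 >1
Stable set (-1.7333, 0).

left endpoint -1.7333.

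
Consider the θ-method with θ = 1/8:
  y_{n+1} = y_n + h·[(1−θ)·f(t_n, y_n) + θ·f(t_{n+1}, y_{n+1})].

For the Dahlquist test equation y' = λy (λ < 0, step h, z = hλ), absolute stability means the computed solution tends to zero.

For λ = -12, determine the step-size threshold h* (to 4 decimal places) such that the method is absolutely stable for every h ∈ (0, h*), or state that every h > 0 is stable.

(-2.6667,0); λ=-12 ⇒ h* = (8/3)/12 = 0.2222.

Test eqn y'=λy, z=hλ:
  y_{n+1} = y_n + z·[7/8·y_n + 1/8·y_{n+1}] ⇒ (1 − 1/8z)y_{n+1} = (1 + 7/8z)y_n
  so R(z) = (1 + 7/8z)/(1 − 1/8z).

Boundary: |R(x)|=1, x<0.
x=-1.63: |R|=0.3541
R=−1: 1+7/8x = −1+1/8x ⇒ -3/4x=2 ⇒ x=2/(-3/4)=-2.6667
Confirm numerically:
  x=-2.595: |R|=0.95941 <1
  x=-2.300: |R|=0.78641 <1
  x=-1.808: |R|=0.47471 <1
  x=-3.189: |R|=1.28010 >1
  x=-2.882: |R|=1.11873 >1
Interval (-2.6667, 0).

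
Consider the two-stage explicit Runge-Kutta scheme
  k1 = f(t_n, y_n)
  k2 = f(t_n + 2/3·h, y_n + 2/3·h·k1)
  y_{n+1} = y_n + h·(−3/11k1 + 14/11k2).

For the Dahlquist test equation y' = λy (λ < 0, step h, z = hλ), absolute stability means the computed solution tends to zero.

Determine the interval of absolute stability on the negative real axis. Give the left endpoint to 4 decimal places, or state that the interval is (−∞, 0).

z∈(-1.1786,0).

Test eqn y'=λy, z=hλ:
  k1=λy_n ⇒ h·k1=z·y_n;  k2=λ(1+2/3z)y_n ⇒ h·k2=z(1+2/3z)y_n
  y_{n+1}/y_n = 1 − 3/11z + 14/11z(1+2/3z) = 1 + z + 28/33z²
  so R(z) = 1 + z + 28/33z².

Need |R(x)|<1, x<0.
x=-0.88: |R|=0.7771
R=1: x+28/33x²=0 ⇒ x=−33/28=-1.1786; min R=1−1/(4·28/33)=0.7054>−1
Confirm numerically:
  x=-0.954: |R|=0.81822 <1
  x=-0.882: |R|=0.77806 <1
  x=-0.809: |R|=0.74632 <1
  x=-0.795: |R|=0.74126 <1
  x=-1.593: |R|=1.56016 >1
  x=-1.446: |R|=1.32811 >1
  x=-1.367: |R|=1.21855 >1
Interval (-1.1786, 0).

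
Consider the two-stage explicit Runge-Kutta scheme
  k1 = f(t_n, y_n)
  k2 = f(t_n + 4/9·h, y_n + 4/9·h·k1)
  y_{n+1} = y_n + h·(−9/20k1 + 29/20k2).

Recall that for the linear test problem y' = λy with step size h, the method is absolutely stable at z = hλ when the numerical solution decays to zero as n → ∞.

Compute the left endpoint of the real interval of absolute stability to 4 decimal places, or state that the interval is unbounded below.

On y'=λy, z=hλ:
  k1=λy_n ⇒ h·k1=z·y_n;  k2=λ(1+4/9z)y_n ⇒ h·k2=z(1+4/9z)y_n
  y_{n+1}/y_n = 1 − 9/20z + 29/20z(1+4/9z) = 1 + z + 29/45z²
  ⇒ R(z) = 1 + z + 29/45z².

Solve |R(x)|<1 on ℝ⁻.
x=-0.77: |R|=0.6121
R=1: x+29/45x²=0 ⇒ x=−45/29=-1.5517; min R=1−1/(4·29/45)=0.6121>−1
Confirm numerically:
  x=-1.383: |R|=0.84962 <1
  x=-1.255: |R|=0.76002 <1
  x=-0.876: |R|=0.61853 <1
  x=-1.894: |R|=1.41777 >1
  x=-1.845: |R|=1.34871 >1
Stable set (-1.5517, 0).

z* = -1.5517.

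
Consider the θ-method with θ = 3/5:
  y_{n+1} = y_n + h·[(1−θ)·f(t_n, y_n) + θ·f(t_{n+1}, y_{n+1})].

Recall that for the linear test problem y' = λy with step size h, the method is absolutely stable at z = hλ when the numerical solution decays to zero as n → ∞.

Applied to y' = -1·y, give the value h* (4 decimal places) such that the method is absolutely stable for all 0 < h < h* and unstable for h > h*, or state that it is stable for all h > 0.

(−∞, 0) — no finite endpoint. Any h>0 works for λ=-1.

With y'=λy (z=hλ):
  y_{n+1} = y_n + z·[2/5·y_n + 3/5·y_{n+1}] ⇒ (1 − 3/5z)y_{n+1} = (1 + 2/5z)y_n
  Hence R(z) = (1 + 2/5z)/(1 − 3/5z).

Boundary: |R(x)|=1, x<0.
x=-1.08: |R|=0.3447
x=-2: |R|=0.0909
x=-10: |R|=0.4286
x=-100: |R|=0.6393
θ=3/5≥1/2 ⇒ |1+2/5x|<|1−3/5x| ∀x<0 ⇒ interval (−∞,0).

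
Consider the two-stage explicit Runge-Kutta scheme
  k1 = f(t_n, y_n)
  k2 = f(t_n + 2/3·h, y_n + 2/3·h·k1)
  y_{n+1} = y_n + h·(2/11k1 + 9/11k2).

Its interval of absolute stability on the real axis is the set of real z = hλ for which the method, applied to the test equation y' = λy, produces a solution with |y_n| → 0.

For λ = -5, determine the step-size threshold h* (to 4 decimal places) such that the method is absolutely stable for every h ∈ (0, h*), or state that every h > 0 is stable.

With y'=λy (z=hλ):
  k1=λy_n ⇒ h·k1=z·y_n;  k2=λ(1+2/3z)y_n ⇒ h·k2=z(1+2/3z)y_n
  y_{n+1}/y_n = 1 + 2/11z + 9/11z(1+2/3z) = 1 + z + 6/11z²
  ⇒ R(z) = 1 + z + 6/11z².

Boundary: |R(x)|=1, x<0.
x=-1.69: |R|=0.8679
R=1: x+6/11x²=0 ⇒ x=−11/6=-1.8333; min R=1−1/(4·6/11)=0.5417>−1
Confirm numerically:
  x=-1.537: |R|=0.75156 <1
  x=-1.464: |R|=0.70507 <1
  x=-1.362: |R|=0.64984 <1
  x=-0.928: |R|=0.54174 <1
  x=-2.142: |R|=1.36063 >1
  x=-1.996: |R|=1.17710 >1
Stable set (-1.8333, 0).

(-1.8333,0); λ=-5 ⇒ h* = (11/6)/5 = 0.3667.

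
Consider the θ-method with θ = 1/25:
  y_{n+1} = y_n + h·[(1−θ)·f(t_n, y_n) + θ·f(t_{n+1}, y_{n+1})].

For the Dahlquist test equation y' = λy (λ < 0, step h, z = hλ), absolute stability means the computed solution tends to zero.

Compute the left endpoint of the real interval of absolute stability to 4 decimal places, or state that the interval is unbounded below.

z* = -2.1739.

With y'=λy (z=hλ):
  y_{n+1} = y_n + z·[24/25·y_n + 1/25·y_{n+1}] ⇒ (1 − 1/25z)y_{n+1} = (1 + 24/25z)y_n
  R(z) = (1 + 24/25z)/(1 − 1/25z).

Find x<0 with |R(x)|<1.
x=-0.73: |R|=0.2907
R=−1: 1+24/25x = −1+1/25x ⇒ -23/25x=2 ⇒ x=2/(-23/25)=-2.1739
Confirm numerically:
  x=-2.114: |R|=0.94918 <1
  x=-1.714: |R|=0.60403 <1
  x=-1.609: |R|=0.51171 <1
  x=-1.511: |R|=0.42488 <1
  x=-2.666: |R|=1.40909 >1
  x=-2.376: |R|=1.16978 >1
Interval (-2.1739, 0).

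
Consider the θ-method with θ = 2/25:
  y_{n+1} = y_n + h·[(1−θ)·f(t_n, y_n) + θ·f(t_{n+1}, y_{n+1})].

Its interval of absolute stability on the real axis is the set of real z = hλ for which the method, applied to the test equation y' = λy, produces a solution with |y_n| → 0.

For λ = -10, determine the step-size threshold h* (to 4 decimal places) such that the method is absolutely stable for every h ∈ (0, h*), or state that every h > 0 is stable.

(-2.3810,0); λ=-10 ⇒ h* = (50/21)/10 = 0.2381.

Test eqn y'=λy, z=hλ:
  y_{n+1} = y_n + z·[23/25·y_n + 2/25·y_{n+1}] ⇒ (1 − 2/25z)y_{n+1} = (1 + 23/25z)y_n
  R(z) = (1 + 23/25z)/(1 − 2/25z).

Solve |R(x)|<1 on ℝ⁻.
x=-1.4: |R|=0.2590
R=−1: 1+23/25x = −1+2/25x ⇒ -21/25x=2 ⇒ x=2/(-21/25)=-2.3810
Confirm numerically:
  x=-1.596: |R|=0.41530 <1
  x=-1.511: |R|=0.34805 <1
  x=-1.415: |R|=0.27111 <1
  x=-2.785: |R|=1.27756 >1
  x=-2.547: |R|=1.11587 >1
  x=-2.447: |R|=1.04640 >1
Interval (-2.3810, 0).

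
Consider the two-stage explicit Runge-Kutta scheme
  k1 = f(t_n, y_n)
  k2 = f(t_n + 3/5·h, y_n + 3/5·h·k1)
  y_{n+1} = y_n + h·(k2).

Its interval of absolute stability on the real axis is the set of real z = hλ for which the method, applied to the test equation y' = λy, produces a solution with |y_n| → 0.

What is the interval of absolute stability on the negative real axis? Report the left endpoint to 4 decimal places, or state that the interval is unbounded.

(-1.6667, 0).

On y'=λy, z=hλ:
  k1=λy_n ⇒ h·k1=z·y_n;  k2=λ(1+3/5z)y_n ⇒ h·k2=z(1+3/5z)y_n
  y_{n+1}/y_n = 1 + z(1+3/5z) = 1 + z + 3/5z²
  so R(z) = 1 + z + 3/5z².

Boundary: |R(x)|=1, x<0.
x=-0.66: |R|=0.6014
R=1: x+3/5x²=0 ⇒ x=−5/3=-1.6667; min R=1−1/(4·3/5)=0.5833>−1
Confirm numerically:
  x=-1.612: |R|=0.94713 <1
  x=-1.537: |R|=0.88042 <1
  x=-1.535: |R|=0.87873 <1
  x=-1.182: |R|=0.65627 <1
  x=-2.266: |R|=1.81485 >1
  x=-2.076: |R|=1.50987 >1
  x=-1.802: |R|=1.14632 >1
Interval (-1.6667, 0).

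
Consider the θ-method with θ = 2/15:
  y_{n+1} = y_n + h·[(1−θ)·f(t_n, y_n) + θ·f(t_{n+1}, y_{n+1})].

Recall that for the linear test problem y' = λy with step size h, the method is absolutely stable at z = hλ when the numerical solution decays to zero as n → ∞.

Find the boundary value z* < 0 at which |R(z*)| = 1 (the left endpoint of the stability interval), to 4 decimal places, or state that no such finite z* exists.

left endpoint -2.7273.

Set f=λy, z=hλ:
  y_{n+1} = y_n + z·[13/15·y_n + 2/15·y_{n+1}] ⇒ (1 − 2/15z)y_{n+1} = (1 + 13/15z)y_n
  so R(z) = (1 + 13/15z)/(1 − 2/15z).

Solve |R(x)|<1 on ℝ⁻.
x=-1.24: |R|=0.0641
R=−1: 1+13/15x = −1+2/15x ⇒ -11/15x=2 ⇒ x=2/(-11/15)=-2.7273
Confirm numerically:
  x=-2.316: |R|=0.76956 <1
  x=-2.264: |R|=0.73904 <1
  x=-2.091: |R|=0.63513 <1
  x=-3.274: |R|=1.27910 >1
  x=-3.192: |R|=1.23906 >1
Stable set (-2.7273, 0).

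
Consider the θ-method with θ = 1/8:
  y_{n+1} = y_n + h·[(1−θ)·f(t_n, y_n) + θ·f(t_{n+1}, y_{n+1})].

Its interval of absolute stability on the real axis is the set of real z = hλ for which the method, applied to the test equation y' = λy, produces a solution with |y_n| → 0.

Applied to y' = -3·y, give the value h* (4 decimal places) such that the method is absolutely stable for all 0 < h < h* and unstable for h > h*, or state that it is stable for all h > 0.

Test eqn y'=λy, z=hλ:
  y_{n+1} = y_n + z·[7/8·y_n + 1/8·y_{n+1}] ⇒ (1 − 1/8z)y_{n+1} = (1 + 7/8z)y_n
  Hence R(z) = (1 + 7/8z)/(1 − 1/8z).

Solve |R(x)|<1 on ℝ⁻.
x=-1.71: |R|=0.4089
R=−1: 1+7/8x = −1+1/8x ⇒ -3/4x=2 ⇒ x=2/(-3/4)=-2.6667
Confirm numerically:
  x=-2.489: |R|=0.89837 <1
  x=-2.471: |R|=0.88788 <1
  x=-1.344: |R|=0.15068 <1
  x=-3.020: |R|=1.19238 >1
  x=-2.734: |R|=1.03764 >1
Interval (-2.6667, 0).

(-2.6667,0); λ=-3 ⇒ h* = (8/3)/3 = 0.8889.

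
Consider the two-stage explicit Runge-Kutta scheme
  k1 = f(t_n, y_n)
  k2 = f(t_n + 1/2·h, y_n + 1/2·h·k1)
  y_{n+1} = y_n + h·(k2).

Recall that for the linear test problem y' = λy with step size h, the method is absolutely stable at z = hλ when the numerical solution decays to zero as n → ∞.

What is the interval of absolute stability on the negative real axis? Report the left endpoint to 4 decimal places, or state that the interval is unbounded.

On y'=λy, z=hλ:
  k1=λy_n ⇒ h·k1=z·y_n;  k2=λ(1+1/2z)y_n ⇒ h·k2=z(1+1/2z)y_n
  y_{n+1}/y_n = 1 + z(1+1/2z) = 1 + z + 1/2z²
  Hence R(z) = 1 + z + 1/2z².

Solve |R(x)|<1 on ℝ⁻.
x=-0.68: |R|=0.5512
R=1: x+1/2x²=0 ⇒ x=−2=-2.0000; min R=1−1/(4·1/2)=0.5000>−1
Confirm numerically:
  x=-1.910: |R|=0.91405 <1
  x=-1.021: |R|=0.50022 <1
  x=-0.988: |R|=0.50007 <1
  x=-2.233: |R|=1.26014 >1
  x=-2.126: |R|=1.13394 >1
So |R|<1 on (-2.0000, 0).

(-2.0000, 0).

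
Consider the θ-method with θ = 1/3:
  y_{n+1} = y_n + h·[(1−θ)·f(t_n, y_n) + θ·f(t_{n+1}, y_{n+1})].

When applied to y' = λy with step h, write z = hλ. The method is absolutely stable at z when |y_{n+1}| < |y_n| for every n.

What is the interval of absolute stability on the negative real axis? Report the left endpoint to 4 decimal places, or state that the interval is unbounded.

Set f=λy, z=hλ:
  y_{n+1} = y_n + z·[2/3·y_n + 1/3·y_{n+1}] ⇒ (1 − 1/3z)y_{n+1} = (1 + 2/3z)y_n
  ⇒ R(z) = (1 + 2/3z)/(1 − 1/3z).

Need |R(x)|<1, x<0.
x=-0.98: |R|=0.2613
R=−1: 1+2/3x = −1+1/3x ⇒ -1/3x=2 ⇒ x=2/(-1/3)=-6.0000
Confirm numerically:
  x=-5.589: |R|=0.95215 <1
  x=-5.122: |R|=0.89190 <1
  x=-5.024: |R|=0.87836 <1
  x=-3.717: |R|=0.66012 <1
  x=-6.307: |R|=1.03299 >1
  x=-6.146: |R|=1.01596 >1
  x=-6.117: |R|=1.01283 >1
So |R|<1 on (-6.0000, 0).

z∈(-6.0000,0).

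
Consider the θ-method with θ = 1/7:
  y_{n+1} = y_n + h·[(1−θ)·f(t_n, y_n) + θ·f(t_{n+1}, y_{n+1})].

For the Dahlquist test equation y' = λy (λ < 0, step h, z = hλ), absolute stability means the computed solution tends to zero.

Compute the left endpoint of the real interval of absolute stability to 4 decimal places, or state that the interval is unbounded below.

Set f=λy, z=hλ:
  y_{n+1} = y_n + z·[6/7·y_n + 1/7·y_{n+1}] ⇒ (1 − 1/7z)y_{n+1} = (1 + 6/7z)y_n
  ⇒ R(z) = (1 + 6/7z)/(1 − 1/7z).

Boundary: |R(x)|=1, x<0.
x=-1.22: |R|=0.0389
R=−1: 1+6/7x = −1+1/7x ⇒ -5/7x=2 ⇒ x=2/(-5/7)=-2.8000
Confirm numerically:
  x=-2.010: |R|=0.56160 <1
  x=-1.935: |R|=0.51595 <1
  x=-1.803: |R|=0.43372 <1
  x=-1.658: |R|=0.34049 <1
  x=-3.142: |R|=1.16861 >1
  x=-3.081: |R|=1.13937 >1
So |R|<1 on (-2.8000, 0).

z* = -2.8000.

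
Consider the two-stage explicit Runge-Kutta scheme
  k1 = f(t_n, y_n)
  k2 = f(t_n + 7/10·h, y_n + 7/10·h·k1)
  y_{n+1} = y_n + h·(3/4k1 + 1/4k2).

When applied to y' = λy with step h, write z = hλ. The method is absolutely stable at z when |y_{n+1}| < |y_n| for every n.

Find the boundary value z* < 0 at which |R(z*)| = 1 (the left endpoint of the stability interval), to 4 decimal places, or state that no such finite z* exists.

z* = -5.7143.

With y'=λy (z=hλ):
  k1=λy_n ⇒ h·k1=z·y_n;  k2=λ(1+7/10z)y_n ⇒ h·k2=z(1+7/10z)y_n
  y_{n+1}/y_n = 1 + 3/4z + 1/4z(1+7/10z) = 1 + z + 7/40z²
  R(z) = 1 + z + 7/40z².

Solve |R(x)|<1 on ℝ⁻.
x=-0.82: |R|=0.2977
R=1: x+7/40x²=0 ⇒ x=−40/7=-5.7143; min R=1−1/(4·7/40)=-0.4286>−1
Confirm numerically:
  x=-4.666: |R|=0.14402 <1
  x=-3.420: |R|=0.37313 <1
  x=-3.417: |R|=0.37372 <1
  x=-6.216: |R|=1.54576 >1
  x=-6.190: |R|=1.51532 >1
So |R|<1 on (-5.7143, 0).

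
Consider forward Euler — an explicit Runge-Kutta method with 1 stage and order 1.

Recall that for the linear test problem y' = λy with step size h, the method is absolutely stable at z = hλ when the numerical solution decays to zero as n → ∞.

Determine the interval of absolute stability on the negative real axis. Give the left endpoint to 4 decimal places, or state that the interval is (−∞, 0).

On y'=λy, z=hλ:
  order 1, 1-stage ⇒ R(z)=1+z
  (e.g. R(-1.18)=-0.18000, |R|=0.18000)

Need |R(x)|<1, x<0.
x=-1.18: |R|=0.1800
|R(-2.23)|=1.2300 |R(-1.22)|=0.2200 |R(-1.07)|=0.0700
Bisect:
  x_lo=-2.5146 |R|=1.5146  x_hi=-0.2088 |R|=0.7912
  mid=-1.36168 |R|=0.36168 →hi
  mid=-1.93812 |R|=0.93812 →hi
  mid=-2.22633 |R|=1.22633 →lo
  mid=-2.08222 |R|=1.08222 →lo
  mid=-2.01017 |R|=1.01017 →lo
  mid=-1.97414 |R|=0.97414 →hi
  mid=-1.99216 |R|=0.99216 →hi
  mid=-2.00116 |R|=1.00116 →lo
  ...
  [-2.00004,-1.99990] ⇒ x*=-2.0000
Interval (-2.0000, 0).

(-2.0000, 0).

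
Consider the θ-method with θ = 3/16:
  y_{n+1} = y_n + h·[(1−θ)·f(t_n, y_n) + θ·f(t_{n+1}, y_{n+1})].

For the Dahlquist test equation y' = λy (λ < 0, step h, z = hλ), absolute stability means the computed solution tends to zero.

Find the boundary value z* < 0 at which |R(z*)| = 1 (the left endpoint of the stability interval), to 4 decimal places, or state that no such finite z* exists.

left endpoint -3.2000.

On y'=λy, z=hλ:
  y_{n+1} = y_n + z·[13/16·y_n + 3/16·y_{n+1}] ⇒ (1 − 3/16z)y_{n+1} = (1 + 13/16z)y_n
  Hence R(z) = (1 + 13/16z)/(1 − 3/16z).

Boundary: |R(x)|=1, x<0.
x=-1.75: |R|=0.3176
R=−1: 1+13/16x = −1+3/16x ⇒ -5/8x=2 ⇒ x=2/(-5/8)=-3.2000
Confirm numerically:
  x=-3.099: |R|=0.96007 <1
  x=-2.654: |R|=0.77214 <1
  x=-2.360: |R|=0.63605 <1
  x=-1.382: |R|=0.09759 <1
  x=-3.657: |R|=1.16944 >1
  x=-3.291: |R|=1.03517 >1
So |R|<1 on (-3.2000, 0).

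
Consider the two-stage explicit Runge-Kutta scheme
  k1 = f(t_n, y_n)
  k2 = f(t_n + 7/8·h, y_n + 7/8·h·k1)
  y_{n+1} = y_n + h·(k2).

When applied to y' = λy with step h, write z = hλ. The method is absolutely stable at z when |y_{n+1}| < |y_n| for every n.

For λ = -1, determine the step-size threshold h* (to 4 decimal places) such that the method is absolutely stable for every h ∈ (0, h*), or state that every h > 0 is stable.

Test eqn y'=λy, z=hλ:
  k1=λy_n ⇒ h·k1=z·y_n;  k2=λ(1+7/8z)y_n ⇒ h·k2=z(1+7/8z)y_n
  y_{n+1}/y_n = 1 + z(1+7/8z) = 1 + z + 7/8z²
  R(z) = 1 + z + 7/8z².

Solve |R(x)|<1 on ℝ⁻.
x=-1.32: |R|=1.2046
R=1: x+7/8x²=0 ⇒ x=−8/7=-1.1429; min R=1−1/(4·7/8)=0.7143>−1
Confirm numerically:
  x=-0.923: |R|=0.82244 <1
  x=-0.666: |R|=0.72211 <1
  x=-0.527: |R|=0.71601 <1
  x=-1.690: |R|=1.80909 >1
  x=-1.308: |R|=1.18901 >1
  x=-1.181: |R|=1.03942 >1
So |R|<1 on (-1.1429, 0).

(-1.1429,0); λ=-1 ⇒ h* = (8/7)/1 = 1.1429.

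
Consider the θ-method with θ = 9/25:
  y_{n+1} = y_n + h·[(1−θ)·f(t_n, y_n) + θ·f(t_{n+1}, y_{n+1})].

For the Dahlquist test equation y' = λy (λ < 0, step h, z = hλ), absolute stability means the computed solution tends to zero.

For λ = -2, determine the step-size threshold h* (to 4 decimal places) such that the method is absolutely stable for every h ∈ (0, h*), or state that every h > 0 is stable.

On y'=λy, z=hλ:
  y_{n+1} = y_n + z·[16/25·y_n + 9/25·y_{n+1}] ⇒ (1 − 9/25z)y_{n+1} = (1 + 16/25z)y_n
  R(z) = (1 + 16/25z)/(1 − 9/25z).

Solve |R(x)|<1 on ℝ⁻.
x=-0.49: |R|=0.5835
R=−1: 1+16/25x = −1+9/25x ⇒ -7/25x=2 ⇒ x=2/(-7/25)=-7.1429
Confirm numerically:
  x=-6.366: |R|=0.93392 <1
  x=-4.122: |R|=0.65947 <1
  x=-3.236: |R|=0.49472 <1
  x=-7.730: |R|=1.04346 >1
  x=-7.227: |R|=1.00654 >1
  x=-7.198: |R|=1.00430 >1
So |R|<1 on (-7.1429, 0).

(-7.1429,0); λ=-2 ⇒ h* = (50/7)/2 = 3.5714.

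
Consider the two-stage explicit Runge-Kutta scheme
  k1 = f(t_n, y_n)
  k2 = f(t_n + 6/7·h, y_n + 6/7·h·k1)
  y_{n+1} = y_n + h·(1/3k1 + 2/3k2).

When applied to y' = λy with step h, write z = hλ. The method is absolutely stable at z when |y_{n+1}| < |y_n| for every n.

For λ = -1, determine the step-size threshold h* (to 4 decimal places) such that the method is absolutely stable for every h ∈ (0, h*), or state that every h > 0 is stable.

Test eqn y'=λy, z=hλ:
  k1=λy_n ⇒ h·k1=z·y_n;  k2=λ(1+6/7z)y_n ⇒ h·k2=z(1+6/7z)y_n
  y_{n+1}/y_n = 1 + 1/3z + 2/3z(1+6/7z) = 1 + z + 4/7z²
  R(z) = 1 + z + 4/7z².

Solve |R(x)|<1 on ℝ⁻.
x=-1.19: |R|=0.6192
R=1: x+4/7x²=0 ⇒ x=−7/4=-1.7500; min R=1−1/(4·4/7)=0.5625>−1
Confirm numerically:
  x=-1.690: |R|=0.94206 <1
  x=-1.625: |R|=0.88393 <1
  x=-0.899: |R|=0.56283 <1
  x=-2.341: |R|=1.79059 >1
  x=-1.816: |R|=1.06849 >1
Interval (-1.7500, 0).

(-1.7500,0); λ=-1 ⇒ h* = (7/4)/1 = 1.7500.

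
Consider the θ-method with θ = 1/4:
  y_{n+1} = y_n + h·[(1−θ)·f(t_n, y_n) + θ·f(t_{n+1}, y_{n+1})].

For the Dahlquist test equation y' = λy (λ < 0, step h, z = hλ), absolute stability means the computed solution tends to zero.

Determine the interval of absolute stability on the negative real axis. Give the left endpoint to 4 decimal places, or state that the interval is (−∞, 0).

On y'=λy, z=hλ:
  y_{n+1} = y_n + z·[3/4·y_n + 1/4·y_{n+1}] ⇒ (1 − 1/4z)y_{n+1} = (1 + 3/4z)y_n
  ⇒ R(z) = (1 + 3/4z)/(1 − 1/4z).

Solve |R(x)|<1 on ℝ⁻.
x=-1.37: |R|=0.0205
R=−1: 1+3/4x = −1+1/4x ⇒ -1/2x=2 ⇒ x=2/(-1/2)=-4.0000
Confirm numerically:
  x=-3.140: |R|=0.75910 <1
  x=-2.857: |R|=0.66662 <1
  x=-2.733: |R|=0.62364 <1
  x=-4.515: |R|=1.12096 >1
  x=-4.263: |R|=1.06366 >1
Interval (-4.0000, 0).

z∈(-4.0000,0).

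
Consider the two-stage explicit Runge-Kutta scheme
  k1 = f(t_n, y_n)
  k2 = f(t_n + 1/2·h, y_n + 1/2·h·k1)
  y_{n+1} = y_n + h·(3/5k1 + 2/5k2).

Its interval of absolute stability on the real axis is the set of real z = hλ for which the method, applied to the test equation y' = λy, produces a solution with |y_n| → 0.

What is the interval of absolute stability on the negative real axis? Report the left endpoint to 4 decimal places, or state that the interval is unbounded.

z∈(-5.0000,0).

With y'=λy (z=hλ):
  k1=λy_n ⇒ h·k1=z·y_n;  k2=λ(1+1/2z)y_n ⇒ h·k2=z(1+1/2z)y_n
  y_{n+1}/y_n = 1 + 3/5z + 2/5z(1+1/2z) = 1 + z + 1/5z²
  ⇒ R(z) = 1 + z + 1/5z².

Solve |R(x)|<1 on ℝ⁻.
x=-1.53: |R|=0.0618
R=1: x+1/5x²=0 ⇒ x=−5=-5.0000; min R=1−1/(4·1/5)=-0.2500>−1
Confirm numerically:
  x=-4.320: |R|=0.41248 <1
  x=-3.443: |R|=0.07215 <1
  x=-2.501: |R|=0.25000 <1
  x=-5.428: |R|=1.46464 >1
  x=-5.387: |R|=1.41695 >1
  x=-5.194: |R|=1.20153 >1
Interval (-5.0000, 0).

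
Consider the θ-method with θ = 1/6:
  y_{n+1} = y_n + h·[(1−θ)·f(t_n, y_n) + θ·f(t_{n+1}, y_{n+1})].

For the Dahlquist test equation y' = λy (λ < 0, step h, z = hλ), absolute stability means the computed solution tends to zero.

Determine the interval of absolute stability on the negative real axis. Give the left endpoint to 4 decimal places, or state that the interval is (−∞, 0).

z∈(-3.0000,0).

Test eqn y'=λy, z=hλ:
  y_{n+1} = y_n + z·[5/6·y_n + 1/6·y_{n+1}] ⇒ (1 − 1/6z)y_{n+1} = (1 + 5/6z)y_n
  so R(z) = (1 + 5/6z)/(1 − 1/6z).

Boundary: |R(x)|=1, x<0.
x=-1.1: |R|=0.0704
R=−1: 1+5/6x = −1+1/6x ⇒ -2/3x=2 ⇒ x=2/(-2/3)=-3.0000
Confirm numerically:
  x=-2.869: |R|=0.94092 <1
  x=-2.781: |R|=0.90024 <1
  x=-2.603: |R|=0.81541 <1
  x=-3.155: |R|=1.06772 >1
  x=-3.097: |R|=1.04265 >1
  x=-3.084: |R|=1.03699 >1
Stable set (-3.0000, 0).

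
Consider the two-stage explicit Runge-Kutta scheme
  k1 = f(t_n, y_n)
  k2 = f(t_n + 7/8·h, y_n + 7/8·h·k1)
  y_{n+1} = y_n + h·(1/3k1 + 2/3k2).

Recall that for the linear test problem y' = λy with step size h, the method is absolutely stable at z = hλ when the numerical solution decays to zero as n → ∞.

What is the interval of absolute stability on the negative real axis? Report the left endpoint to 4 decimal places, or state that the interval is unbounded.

On y'=λy, z=hλ:
  k1=λy_n ⇒ h·k1=z·y_n;  k2=λ(1+7/8z)y_n ⇒ h·k2=z(1+7/8z)y_n
  y_{n+1}/y_n = 1 + 1/3z + 2/3z(1+7/8z) = 1 + z + 7/12z²
  Hence R(z) = 1 + z + 7/12z².

Solve |R(x)|<1 on ℝ⁻.
x=-1.34: |R|=0.7074
R=1: x+7/12x²=0 ⇒ x=−12/7=-1.7143; min R=1−1/(4·7/12)=0.5714>−1
Confirm numerically:
  x=-1.673: |R|=0.95971 <1
  x=-1.292: |R|=0.68174 <1
  x=-0.784: |R|=0.57455 <1
  x=-2.157: |R|=1.55705 >1
  x=-2.062: |R|=1.41824 >1
Stable set (-1.7143, 0).

(-1.7143, 0).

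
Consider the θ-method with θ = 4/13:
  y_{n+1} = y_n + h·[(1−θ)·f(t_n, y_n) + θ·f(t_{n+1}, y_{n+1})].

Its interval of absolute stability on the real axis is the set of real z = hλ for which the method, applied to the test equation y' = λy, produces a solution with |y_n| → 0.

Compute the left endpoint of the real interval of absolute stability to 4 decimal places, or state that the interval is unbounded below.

z* = -5.2000.

Test eqn y'=λy, z=hλ:
  y_{n+1} = y_n + z·[9/13·y_n + 4/13·y_{n+1}] ⇒ (1 − 4/13z)y_{n+1} = (1 + 9/13z)y_n
  Hence R(z) = (1 + 9/13z)/(1 − 4/13z).

Need |R(x)|<1, x<0.
x=-1.17: |R|=0.1397
R=−1: 1+9/13x = −1+4/13x ⇒ -5/13x=2 ⇒ x=2/(-5/13)=-5.2000
Confirm numerically:
  x=-4.203: |R|=0.83279 <1
  x=-3.837: |R|=0.75960 <1
  x=-2.456: |R|=0.39888 <1
  x=-5.652: |R|=1.06347 >1
  x=-5.624: |R|=1.05973 >1
  x=-5.226: |R|=1.00383 >1
Stable set (-5.2000, 0).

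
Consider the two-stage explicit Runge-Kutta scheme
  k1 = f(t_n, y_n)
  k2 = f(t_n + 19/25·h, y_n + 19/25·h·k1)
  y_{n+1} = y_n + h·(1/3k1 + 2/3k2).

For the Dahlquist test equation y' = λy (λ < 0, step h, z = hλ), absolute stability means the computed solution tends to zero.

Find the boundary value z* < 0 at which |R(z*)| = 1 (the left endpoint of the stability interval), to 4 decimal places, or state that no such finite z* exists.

left endpoint -1.9737.

Test eqn y'=λy, z=hλ:
  k1=λy_n ⇒ h·k1=z·y_n;  k2=λ(1+19/25z)y_n ⇒ h·k2=z(1+19/25z)y_n
  y_{n+1}/y_n = 1 + 1/3z + 2/3z(1+19/25z) = 1 + z + 38/75z²
  so R(z) = 1 + z + 38/75z².

Need |R(x)|<1, x<0.
x=-1.5: |R|=0.6400
R=1: x+38/75x²=0 ⇒ x=−75/38=-1.9737; min R=1−1/(4·38/75)=0.5066>−1
Confirm numerically:
  x=-1.934: |R|=0.96111 <1
  x=-1.679: |R|=0.74931 <1
  x=-1.372: |R|=0.58174 <1
  x=-0.971: |R|=0.50671 <1
  x=-2.370: |R|=1.47590 >1
  x=-2.141: |R|=1.18150 >1
  x=-2.126: |R|=1.16407 >1
So |R|<1 on (-1.9737, 0).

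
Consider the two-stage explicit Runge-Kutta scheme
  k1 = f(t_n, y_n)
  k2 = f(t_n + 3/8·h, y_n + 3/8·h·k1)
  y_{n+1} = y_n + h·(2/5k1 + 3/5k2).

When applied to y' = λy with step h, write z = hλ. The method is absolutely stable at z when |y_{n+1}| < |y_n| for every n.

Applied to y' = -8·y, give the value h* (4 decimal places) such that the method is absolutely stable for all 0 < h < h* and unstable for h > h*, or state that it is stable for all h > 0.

On y'=λy, z=hλ:
  k1=λy_n ⇒ h·k1=z·y_n;  k2=λ(1+3/8z)y_n ⇒ h·k2=z(1+3/8z)y_n
  y_{n+1}/y_n = 1 + 2/5z + 3/5z(1+3/8z) = 1 + z + 9/40z²
  R(z) = 1 + z + 9/40z².

Boundary: |R(x)|=1, x<0.
x=-1.57: |R|=0.0154
R=1: x+9/40x²=0 ⇒ x=−40/9=-4.4444; min R=1−1/(4·9/40)=-0.1111>−1
Confirm numerically:
  x=-3.721: |R|=0.39431 <1
  x=-2.439: |R|=0.10054 <1
  x=-2.044: |R|=0.10396 <1
  x=-4.740: |R|=1.31521 >1
  x=-4.685: |R|=1.25358 >1
So |R|<1 on (-4.4444, 0).

(-4.4444,0); λ=-8 ⇒ h* = (40/9)/8 = 0.5556.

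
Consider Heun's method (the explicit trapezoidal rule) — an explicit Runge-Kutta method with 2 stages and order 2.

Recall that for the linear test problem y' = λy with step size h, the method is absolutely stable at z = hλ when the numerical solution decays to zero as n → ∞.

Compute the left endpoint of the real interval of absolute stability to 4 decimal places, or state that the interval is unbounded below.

Set f=λy, z=hλ:
  order 2, 2-stage ⇒ R(z)=1+z+z^2/2
  (e.g. R(-1.42)=0.58820, |R|=0.58820)

Boundary: |R(x)|=1, x<0.
x=-1.42: |R|=0.5882
|R(-2.31)|=1.3580 |R(-0.89)|=0.5061 |R(-0.62)|=0.5722
Bisect:
  x_lo=-2.4316 |R|=1.5247  x_hi=-0.2897 |R|=0.7523
  mid=-1.36065 |R|=0.56503 →hi
  mid=-1.89613 |R|=0.90152 →hi
  mid=-2.16387 |R|=1.17729 →lo
  mid=-2.03000 |R|=1.03045 →lo
  mid=-1.96306 |R|=0.96375 →hi
  mid=-1.99653 |R|=0.99654 →hi
  mid=-2.01326 |R|=1.01335 →lo
  ...
  [-2.00006,-1.99993] ⇒ x*=-2.0000
Interval (-2.0000, 0).

z* = -2.0000.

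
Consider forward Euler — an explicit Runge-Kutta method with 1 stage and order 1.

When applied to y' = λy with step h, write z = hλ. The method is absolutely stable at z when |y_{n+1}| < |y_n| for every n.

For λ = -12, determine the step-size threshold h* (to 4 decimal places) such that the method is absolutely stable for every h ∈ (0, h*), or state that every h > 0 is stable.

On y'=λy, z=hλ:
  order 1, 1-stage ⇒ R(z)=1+z
  (e.g. R(-1.18)=-0.18000, |R|=0.18000)

Solve |R(x)|<1 on ℝ⁻.
x=-1.18: |R|=0.1800
|R(-2.25)|=1.2500 |R(-1.56)|=0.5600 |R(-0.69)|=0.3100
Bisect:
  x_lo=-2.7743 |R|=1.7743  x_hi=-0.2741 |R|=0.7259
  mid=-1.52419 |R|=0.52419 →hi
  mid=-2.14924 |R|=1.14924 →lo
  mid=-1.83671 |R|=0.83671 →hi
  mid=-1.99298 |R|=0.99298 →hi
  mid=-2.07111 |R|=1.07111 →lo
  mid=-2.03204 |R|=1.03204 →lo
  mid=-2.01251 |R|=1.01251 →lo
  mid=-2.00274 |R|=1.00274 →lo
  mid=-1.99786 |R|=0.99786 →hi
  mid=-2.00030 |R|=1.00030 →lo
  ...
  [-2.00015,-2.00000] ⇒ x*=-2.0000
So |R|<1 on (-2.0000, 0).

(-2.0000,0); λ=-12 ⇒ h* = 0.1667.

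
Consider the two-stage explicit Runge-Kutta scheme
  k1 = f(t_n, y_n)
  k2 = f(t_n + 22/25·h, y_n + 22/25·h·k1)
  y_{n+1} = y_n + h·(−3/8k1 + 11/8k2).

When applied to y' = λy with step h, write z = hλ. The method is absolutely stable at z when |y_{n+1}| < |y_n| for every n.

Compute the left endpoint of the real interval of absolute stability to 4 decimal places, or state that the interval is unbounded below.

z* = -0.8264.

Set f=λy, z=hλ:
  k1=λy_n ⇒ h·k1=z·y_n;  k2=λ(1+22/25z)y_n ⇒ h·k2=z(1+22/25z)y_n
  y_{n+1}/y_n = 1 − 3/8z + 11/8z(1+22/25z) = 1 + z + 121/100z²
  so R(z) = 1 + z + 121/100z².

Find x<0 with |R(x)|<1.
x=-1.36: |R|=1.8780
R=1: x+121/100x²=0 ⇒ x=−100/121=-0.8264; min R=1−1/(4·121/100)=0.7934>−1
Confirm numerically:
  x=-0.607: |R|=0.83882 <1
  x=-0.461: |R|=0.79615 <1
  x=-0.430: |R|=0.79373 <1
  x=-0.371: |R|=0.79555 <1
  x=-1.386: |R|=1.93841 >1
  x=-1.138: |R|=1.42900 >1
Stable set (-0.8264, 0).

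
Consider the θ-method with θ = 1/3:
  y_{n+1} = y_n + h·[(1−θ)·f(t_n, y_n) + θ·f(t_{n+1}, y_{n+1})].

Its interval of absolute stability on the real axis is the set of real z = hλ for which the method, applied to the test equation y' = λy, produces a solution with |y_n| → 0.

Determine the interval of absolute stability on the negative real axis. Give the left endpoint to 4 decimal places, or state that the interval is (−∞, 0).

(-6.0000, 0).

With y'=λy (z=hλ):
  y_{n+1} = y_n + z·[2/3·y_n + 1/3·y_{n+1}] ⇒ (1 − 1/3z)y_{n+1} = (1 + 2/3z)y_n
  ⇒ R(z) = (1 + 2/3z)/(1 − 1/3z).

Solve |R(x)|<1 on ℝ⁻.
x=-0.78: |R|=0.3810
R=−1: 1+2/3x = −1+1/3x ⇒ -1/3x=2 ⇒ x=2/(-1/3)=-6.0000
Confirm numerically:
  x=-5.787: |R|=0.97576 <1
  x=-5.380: |R|=0.92601 <1
  x=-5.098: |R|=0.88861 <1
  x=-2.513: |R|=0.36750 <1
  x=-6.244: |R|=1.02640 >1
  x=-6.237: |R|=1.02566 >1
  x=-6.236: |R|=1.02555 >1
Interval (-6.0000, 0).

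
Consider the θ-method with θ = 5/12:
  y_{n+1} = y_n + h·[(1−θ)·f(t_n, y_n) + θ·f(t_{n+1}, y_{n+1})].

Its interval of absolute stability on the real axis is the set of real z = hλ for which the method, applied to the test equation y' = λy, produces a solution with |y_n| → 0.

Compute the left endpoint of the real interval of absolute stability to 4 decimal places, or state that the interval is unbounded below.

left endpoint -12.0000.

Set f=λy, z=hλ:
  y_{n+1} = y_n + z·[7/12·y_n + 5/12·y_{n+1}] ⇒ (1 − 5/12z)y_{n+1} = (1 + 7/12z)y_n
  Hence R(z) = (1 + 7/12z)/(1 − 5/12z).

Find x<0 with |R(x)|<1.
x=-0.68: |R|=0.4701
R=−1: 1+7/12x = −1+5/12x ⇒ -1/6x=2 ⇒ x=2/(-1/6)=-12.0000
Confirm numerically:
  x=-10.762: |R|=0.96238 <1
  x=-10.299: |R|=0.94642 <1
  x=-6.685: |R|=0.76599 <1
  x=-6.475: |R|=0.75099 <1
  x=-12.526: |R|=1.01410 >1
  x=-12.192: |R|=1.00526 >1
  x=-12.127: |R|=1.00350 >1
So |R|<1 on (-12.0000, 0).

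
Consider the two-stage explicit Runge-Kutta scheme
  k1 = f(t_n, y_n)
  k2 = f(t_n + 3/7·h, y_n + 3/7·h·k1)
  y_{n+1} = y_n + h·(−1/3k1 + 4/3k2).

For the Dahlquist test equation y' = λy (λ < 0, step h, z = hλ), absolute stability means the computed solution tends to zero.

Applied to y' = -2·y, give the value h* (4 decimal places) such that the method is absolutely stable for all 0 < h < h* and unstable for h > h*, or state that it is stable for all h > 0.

(-1.7500,0); λ=-2 ⇒ h* = (7/4)/2 = 0.8750.

Test eqn y'=λy, z=hλ:
  k1=λy_n ⇒ h·k1=z·y_n;  k2=λ(1+3/7z)y_n ⇒ h·k2=z(1+3/7z)y_n
  y_{n+1}/y_n = 1 − 1/3z + 4/3z(1+3/7z) = 1 + z + 4/7z²
  R(z) = 1 + z + 4/7z².

Boundary: |R(x)|=1, x<0.
x=-1.76: |R|=1.0101
R=1: x+4/7x²=0 ⇒ x=−7/4=-1.7500; min R=1−1/(4·4/7)=0.5625>−1
Confirm numerically:
  x=-1.473: |R|=0.76685 <1
  x=-1.264: |R|=0.64897 <1
  x=-0.793: |R|=0.56634 <1
  x=-2.114: |R|=1.43971 >1
  x=-2.012: |R|=1.30123 >1
  x=-1.992: |R|=1.27547 >1
So |R|<1 on (-1.7500, 0).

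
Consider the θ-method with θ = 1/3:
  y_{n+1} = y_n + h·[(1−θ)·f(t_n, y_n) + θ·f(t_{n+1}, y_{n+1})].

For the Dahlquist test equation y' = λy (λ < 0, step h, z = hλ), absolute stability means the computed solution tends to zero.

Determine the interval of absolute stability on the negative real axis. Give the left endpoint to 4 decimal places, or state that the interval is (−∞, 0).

Set f=λy, z=hλ:
  y_{n+1} = y_n + z·[2/3·y_n + 1/3·y_{n+1}] ⇒ (1 − 1/3z)y_{n+1} = (1 + 2/3z)y_n
  ⇒ R(z) = (1 + 2/3z)/(1 − 1/3z).

Need |R(x)|<1, x<0.
x=-1.57: |R|=0.0306
R=−1: 1+2/3x = −1+1/3x ⇒ -1/3x=2 ⇒ x=2/(-1/3)=-6.0000
Confirm numerically:
  x=-4.553: |R|=0.80842 <1
  x=-3.726: |R|=0.66191 <1
  x=-3.025: |R|=0.50622 <1
  x=-3.004: |R|=0.50100 <1
  x=-6.567: |R|=1.05927 >1
  x=-6.165: |R|=1.01800 >1
So |R|<1 on (-6.0000, 0).

z∈(-6.0000,0).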